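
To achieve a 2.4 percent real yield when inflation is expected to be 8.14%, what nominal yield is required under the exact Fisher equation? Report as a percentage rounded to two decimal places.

10.74%

(1 + i) = (1 + r)(1 + π) = 1.02400 × 1.08140 = 1.1073536
i = 1.1073536 − 1, so the required nominal rate is 10.74%.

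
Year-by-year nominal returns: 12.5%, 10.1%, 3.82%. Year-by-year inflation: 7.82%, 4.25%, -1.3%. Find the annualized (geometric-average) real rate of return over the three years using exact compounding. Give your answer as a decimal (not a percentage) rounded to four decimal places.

Nominal growth factor = 1.1250 × 1.1010 × 1.0382 = 1.28594048
Price-level growth factor = 1.0782 × 1.0425 × 0.9870 = 1.10941119
Real growth factor = 1.28594048 / 1.10941119 = 1.15911979
Annualized real rate = 1.15911979^(1/3) − 1 = 5.0452% → 0.0505.

0.0505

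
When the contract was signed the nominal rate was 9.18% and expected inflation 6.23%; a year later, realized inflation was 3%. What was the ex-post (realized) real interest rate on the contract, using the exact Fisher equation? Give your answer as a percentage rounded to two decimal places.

6.00%

Ex-post: (1 + 0.0918)/(1 + 0.0300) − 1 = 6.0000%
So the realized real rate is 6.00%.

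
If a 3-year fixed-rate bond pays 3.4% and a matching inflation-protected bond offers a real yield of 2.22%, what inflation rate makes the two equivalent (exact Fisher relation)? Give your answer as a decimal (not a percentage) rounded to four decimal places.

0.0115

(1 + π) = (1 + i)/(1 + r) = 1.03400 / 1.02220 = 1.011544
Break-even inflation = 1.011544 − 1 → 0.0115.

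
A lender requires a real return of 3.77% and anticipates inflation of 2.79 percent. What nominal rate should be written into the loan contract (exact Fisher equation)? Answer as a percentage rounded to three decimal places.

(1 + i) = (1 + r)(1 + π) = 1.03770 × 1.02790 = 1.06665183
i = 1.06665183 − 1, so the required nominal rate is 6.665%.

6.665%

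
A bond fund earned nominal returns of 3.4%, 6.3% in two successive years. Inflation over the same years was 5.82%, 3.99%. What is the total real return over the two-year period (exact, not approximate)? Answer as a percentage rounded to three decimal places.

Compound the nominal returns: 1.0340 × 1.0630 = 1.099142.
Compound inflation: 1.0582 × 1.0399 = 1.100422.
Deflate: 1.099142 / 1.100422 = 0.998837.
Total real return = 0.998837 − 1 → -0.116%.

-0.116%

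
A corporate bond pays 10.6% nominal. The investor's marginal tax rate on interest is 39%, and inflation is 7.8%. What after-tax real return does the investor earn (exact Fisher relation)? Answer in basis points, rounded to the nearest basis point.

-124 basis points

After-tax nominal return = 10.6% × (1 − 0.39) = 6.4660%.
1 + r = 1.06466 / 1.07800 = 0.987625
After-tax real rate = 0.987625 − 1 → -124 basis points.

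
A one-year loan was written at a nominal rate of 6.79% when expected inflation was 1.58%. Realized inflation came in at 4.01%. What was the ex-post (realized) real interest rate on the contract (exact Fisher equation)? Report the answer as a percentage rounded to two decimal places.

Ex-post: (1 + 0.0679)/(1 + 0.0401) − 1 = 2.6728%
So the realized real rate is 2.67%.

2.67%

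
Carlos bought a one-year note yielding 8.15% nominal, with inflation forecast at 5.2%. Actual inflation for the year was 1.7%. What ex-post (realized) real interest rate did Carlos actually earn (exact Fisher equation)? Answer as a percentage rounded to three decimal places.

Ex-post: (1 + 0.0815)/(1 + 0.0170) − 1 = 6.3422%
So the realized real rate is 6.342%.

6.342%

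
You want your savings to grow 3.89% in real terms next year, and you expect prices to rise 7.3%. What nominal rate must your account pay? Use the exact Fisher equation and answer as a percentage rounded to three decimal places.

(1 + i) = (1 + r)(1 + π) = 1.03890 × 1.07300 = 1.1147397
i = 1.1147397 − 1, so the required nominal rate is 11.474%.

11.474%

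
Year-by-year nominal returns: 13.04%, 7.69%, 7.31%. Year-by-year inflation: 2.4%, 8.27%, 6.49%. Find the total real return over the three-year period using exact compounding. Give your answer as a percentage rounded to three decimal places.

10.645%

Compound the nominal returns: 1.1304 × 1.0769 × 1.0731 = 1.306314.
Compound inflation: 1.0240 × 1.0827 × 1.0649 = 1.180638.
Deflate: 1.306314 / 1.180638 = 1.106447.
Total real return = 1.106447 − 1 → 10.645%.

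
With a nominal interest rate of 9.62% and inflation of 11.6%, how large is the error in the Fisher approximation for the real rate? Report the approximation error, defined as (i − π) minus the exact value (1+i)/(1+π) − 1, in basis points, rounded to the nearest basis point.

-21 basis points

Approximate: r ≈ 9.620% − 11.600% = -1.9800%
Exact: (1 + 0.0962)/(1 + 0.1160) − 1 = -1.7742%
Error = -1.9800% − (-1.7742%) = -0.2058% → -21 basis points.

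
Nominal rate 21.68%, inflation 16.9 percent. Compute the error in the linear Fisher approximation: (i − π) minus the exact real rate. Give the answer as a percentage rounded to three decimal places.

0.691%

Approximate: r ≈ 21.680% − 16.900% = 4.7800%
Exact: (1 + 0.2168)/(1 + 0.1690) − 1 = 4.0890%
Error = 4.7800% − 4.0890% = 0.6910% → 0.691%.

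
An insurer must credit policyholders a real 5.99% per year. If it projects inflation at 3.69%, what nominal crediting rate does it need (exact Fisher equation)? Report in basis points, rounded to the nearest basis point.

990 basis points

(1 + i) = (1 + r)(1 + π) = 1.05990 × 1.03690 = 1.09901031
i = 1.09901031 − 1, so the required nominal rate is 990 basis points.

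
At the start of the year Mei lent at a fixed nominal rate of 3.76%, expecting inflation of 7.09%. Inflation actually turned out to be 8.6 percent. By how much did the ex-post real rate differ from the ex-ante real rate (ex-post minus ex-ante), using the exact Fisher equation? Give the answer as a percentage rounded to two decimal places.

Ex-ante: (1 + 0.0376)/(1 + 0.0709) − 1 = -3.1095%
Ex-post: (1 + 0.0376)/(1 + 0.0860) − 1 = -4.4567%
Difference (ex-post − ex-ante) = -1.3472% → -1.35%.

-1.35%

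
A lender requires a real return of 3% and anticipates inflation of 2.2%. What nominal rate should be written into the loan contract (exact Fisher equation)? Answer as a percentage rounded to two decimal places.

5.27%

(1 + i) = (1 + r)(1 + π) = 1.03000 × 1.02200 = 1.05266
i = 1.05266 − 1, so the required nominal rate is 5.27%.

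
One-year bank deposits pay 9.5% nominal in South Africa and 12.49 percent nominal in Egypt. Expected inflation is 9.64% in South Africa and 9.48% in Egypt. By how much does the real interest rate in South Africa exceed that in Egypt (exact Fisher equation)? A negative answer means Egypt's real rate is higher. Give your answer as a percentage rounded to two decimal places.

South Africa: (1 + 0.0950)/(1 + 0.0964) − 1 = -0.1277%
Egypt: (1 + 0.1249)/(1 + 0.0948) − 1 = 2.7494%
Differential = -0.1277% − 2.7494% = -2.8771% → -2.88%.

-2.88%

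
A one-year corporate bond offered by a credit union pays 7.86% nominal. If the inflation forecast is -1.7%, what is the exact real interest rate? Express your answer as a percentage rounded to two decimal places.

By the Fisher relation, 1 + r = (1 + i)/(1 + π).
1 + r = 1.07860 / 0.98300 = 1.097253
r = 1.097253 − 1 = 9.7253%, i.e. 9.73%.

9.73%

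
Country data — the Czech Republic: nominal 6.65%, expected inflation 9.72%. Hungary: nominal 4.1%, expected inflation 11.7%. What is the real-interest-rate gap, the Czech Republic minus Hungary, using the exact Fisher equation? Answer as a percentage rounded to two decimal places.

4.01%

The Czech Republic: (1 + 0.0665)/(1 + 0.0972) − 1 = -2.7980%
Hungary: (1 + 0.0410)/(1 + 0.1170) − 1 = -6.8039%
Differential = -2.7980% − (-6.8039%) = 4.0059% → 4.01%.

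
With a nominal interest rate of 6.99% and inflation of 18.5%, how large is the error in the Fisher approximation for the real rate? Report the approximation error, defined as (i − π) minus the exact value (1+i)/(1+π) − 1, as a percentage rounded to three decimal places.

Approximate: r ≈ 6.990% − 18.500% = -11.5100%
Exact: (1 + 0.0699)/(1 + 0.1850) − 1 = -9.7131%
Error = -11.5100% − (-9.7131%) = -1.7969% → -1.797%.

-1.797%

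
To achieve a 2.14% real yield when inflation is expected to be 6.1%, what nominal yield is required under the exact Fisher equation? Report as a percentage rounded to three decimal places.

(1 + i) = (1 + r)(1 + π) = 1.02140 × 1.06100 = 1.0837054
i = 1.0837054 − 1, so the required nominal rate is 8.371%.

8.371%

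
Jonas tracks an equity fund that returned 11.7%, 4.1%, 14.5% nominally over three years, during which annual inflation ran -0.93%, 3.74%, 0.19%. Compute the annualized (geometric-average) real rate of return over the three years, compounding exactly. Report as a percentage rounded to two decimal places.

Compound the nominal returns: 1.1170 × 1.0410 × 1.1450 = 1.33140257.
Compound inflation: 0.9907 × 1.0374 × 1.0019 = 1.02970491.
Deflate: 1.33140257 / 1.02970491 = 1.29299429.
Annualized real rate = 1.29299429^(1/3) − 1 = 8.9429% → 8.94%.

8.94%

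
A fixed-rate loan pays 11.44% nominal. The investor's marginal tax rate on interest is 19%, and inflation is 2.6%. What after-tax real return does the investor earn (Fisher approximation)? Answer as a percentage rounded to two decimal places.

After-tax nominal return = 11.44% × (1 − 0.19) = 9.2664%.
r ≈ 9.2664% − 2.6% → 6.67%.

6.67%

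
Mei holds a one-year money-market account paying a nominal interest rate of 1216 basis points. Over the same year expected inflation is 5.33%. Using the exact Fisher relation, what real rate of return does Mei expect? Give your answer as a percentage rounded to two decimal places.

6.48%

By the Fisher relation, 1 + r = (1 + i)/(1 + π).
1 + r = 1.12160 / 1.05330 = 1.064844
r = 1.064844 − 1 = 6.4844%, i.e. 6.48%.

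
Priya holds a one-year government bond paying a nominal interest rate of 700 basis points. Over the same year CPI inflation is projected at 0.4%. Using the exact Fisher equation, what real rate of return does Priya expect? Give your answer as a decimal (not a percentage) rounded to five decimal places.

By the Fisher equation, 1 + r = (1 + i)/(1 + π).
1 + r = 1.07000 / 1.00400 = 1.065737
r = 1.065737 − 1 = 6.5737%, i.e. 0.06574.

0.06574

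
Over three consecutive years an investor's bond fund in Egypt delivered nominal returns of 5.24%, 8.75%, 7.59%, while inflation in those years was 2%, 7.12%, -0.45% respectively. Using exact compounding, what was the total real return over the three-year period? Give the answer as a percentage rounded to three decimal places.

Nominal growth factor = 1.0524 × 1.0875 × 1.0759 = 1.231351
Price-level growth factor = 1.0200 × 1.0712 × 0.9955 = 1.087707
Real growth factor = 1.231351 / 1.087707 = 1.132061
Total real return = 1.132061 − 1 → 13.206%.

13.206%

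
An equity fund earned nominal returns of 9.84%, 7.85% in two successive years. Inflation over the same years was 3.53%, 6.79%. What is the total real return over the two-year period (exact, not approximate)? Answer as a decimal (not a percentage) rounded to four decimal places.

0.0715

Nominal growth factor = 1.0984 × 1.0785 = 1.184624
Price-level growth factor = 1.0353 × 1.0679 = 1.105597
Real growth factor = 1.184624 / 1.105597 = 1.071480
Total real return = 1.071480 − 1 → 0.0715.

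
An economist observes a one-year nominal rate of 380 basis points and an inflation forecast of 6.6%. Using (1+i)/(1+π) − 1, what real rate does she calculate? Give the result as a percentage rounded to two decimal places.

-2.63%

1 + r = 1.03800 / 1.06600 = 0.973734
r = 0.973734 − 1 = -2.6266%, i.e. -2.63%.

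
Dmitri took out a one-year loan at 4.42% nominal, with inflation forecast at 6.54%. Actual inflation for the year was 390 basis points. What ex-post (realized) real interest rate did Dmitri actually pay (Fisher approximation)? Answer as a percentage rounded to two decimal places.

0.52%

Ex-post: 4.42% − 3.9% = 0.520%
So the realized real rate is 0.52%.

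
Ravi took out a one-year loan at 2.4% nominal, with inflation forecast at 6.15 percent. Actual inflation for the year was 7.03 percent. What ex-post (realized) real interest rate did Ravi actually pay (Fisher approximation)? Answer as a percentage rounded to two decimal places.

Ex-post: 2.4% − 7.03% = -4.630%
So the realized real rate is -4.63%.

-4.63%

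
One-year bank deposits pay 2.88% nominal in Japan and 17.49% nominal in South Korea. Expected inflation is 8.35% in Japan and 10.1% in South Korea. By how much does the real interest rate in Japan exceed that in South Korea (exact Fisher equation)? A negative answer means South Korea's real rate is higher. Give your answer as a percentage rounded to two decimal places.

-11.76%

Japan: (1 + 0.0288)/(1 + 0.0835) − 1 = -5.0485%
South Korea: (1 + 0.1749)/(1 + 0.1010) − 1 = 6.7121%
Differential = -5.0485% − 6.7121% = -11.7605% → -11.76%.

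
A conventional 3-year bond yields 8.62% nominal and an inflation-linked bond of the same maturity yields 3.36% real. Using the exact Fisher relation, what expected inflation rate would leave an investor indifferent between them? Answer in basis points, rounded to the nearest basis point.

(1 + π) = (1 + i)/(1 + r) = 1.08620 / 1.03360 = 1.050890
Break-even inflation = 1.050890 − 1 → 509 basis points.

509 basis points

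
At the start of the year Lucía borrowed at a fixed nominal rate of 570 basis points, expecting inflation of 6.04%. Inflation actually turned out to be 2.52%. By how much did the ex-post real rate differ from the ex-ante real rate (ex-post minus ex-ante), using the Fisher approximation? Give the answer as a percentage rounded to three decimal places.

Ex-ante: 5.7% − 6.04% = -0.340%
Ex-post: 5.7% − 2.52% = 3.180%
Difference (ex-post − ex-ante) = 3.5200% → 3.520%.

3.520%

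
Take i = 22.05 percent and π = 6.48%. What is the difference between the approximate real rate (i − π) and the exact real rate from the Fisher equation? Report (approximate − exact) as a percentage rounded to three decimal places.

Approximate: r ≈ 22.050% − 6.480% = 15.5700%
Exact: (1 + 0.2205)/(1 + 0.0648) − 1 = 14.62246%
Error = 15.5700% − 14.62246% = 0.94754% → 0.948%.

0.948%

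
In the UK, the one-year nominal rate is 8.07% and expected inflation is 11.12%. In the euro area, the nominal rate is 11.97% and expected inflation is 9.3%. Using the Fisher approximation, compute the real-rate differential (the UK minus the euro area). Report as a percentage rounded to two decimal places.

-5.72%

The UK: 8.07% − 11.12% = -3.050%
The euro area: 11.97% − 9.3% = 2.670%
Differential = -5.720% → -5.72%.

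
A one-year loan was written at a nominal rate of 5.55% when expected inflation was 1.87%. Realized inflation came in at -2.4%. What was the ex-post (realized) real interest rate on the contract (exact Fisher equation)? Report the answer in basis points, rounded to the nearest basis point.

Ex-post: (1 + 0.0555)/(1 − 0.0240) − 1 = 8.1455%
So the realized real rate is 815 basis points.

815 basis points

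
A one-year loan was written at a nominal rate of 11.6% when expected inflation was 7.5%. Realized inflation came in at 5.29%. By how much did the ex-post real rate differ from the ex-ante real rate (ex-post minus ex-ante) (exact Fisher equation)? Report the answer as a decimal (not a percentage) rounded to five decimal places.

0.02179

Ex-ante: (1 + 0.1160)/(1 + 0.0750) − 1 = 3.8140%
Ex-post: (1 + 0.1160)/(1 + 0.0529) − 1 = 5.9930%
Difference (ex-post − ex-ante) = 2.1790% → 0.02179.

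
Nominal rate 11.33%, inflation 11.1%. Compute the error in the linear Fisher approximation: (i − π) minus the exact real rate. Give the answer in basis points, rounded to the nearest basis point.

Approximate: r ≈ 11.330% − 11.100% = 0.2300%
Exact: (1 + 0.1133)/(1 + 0.1110) − 1 = 0.2070%
Error = 0.2300% − 0.2070% = 0.0230% → 2 basis points.

2 basis points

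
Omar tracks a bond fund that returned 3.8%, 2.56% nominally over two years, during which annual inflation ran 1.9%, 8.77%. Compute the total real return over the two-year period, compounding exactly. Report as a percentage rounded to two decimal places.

Nominal growth factor = 1.0380 × 1.0256 = 1.064573
Price-level growth factor = 1.0190 × 1.0877 = 1.108366
Real growth factor = 1.064573 / 1.108366 = 0.960488
Total real return = 0.960488 − 1 → -3.95%.

-3.95%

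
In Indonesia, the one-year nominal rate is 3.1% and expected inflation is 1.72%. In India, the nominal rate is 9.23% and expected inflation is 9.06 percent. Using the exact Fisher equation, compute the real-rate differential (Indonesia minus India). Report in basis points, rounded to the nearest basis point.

120 basis points

Indonesia: (1 + 0.0310)/(1 + 0.0172) − 1 = 1.3567%
India: (1 + 0.0923)/(1 + 0.0906) − 1 = 0.1559%
Differential = 1.3567% − 0.1559% = 1.2008% → 120 basis points.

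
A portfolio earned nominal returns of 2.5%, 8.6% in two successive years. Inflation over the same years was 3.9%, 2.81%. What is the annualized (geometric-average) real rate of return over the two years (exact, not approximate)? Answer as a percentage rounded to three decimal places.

Compound the nominal returns: 1.0250 × 1.0860 = 1.113150000.
Compound inflation: 1.0390 × 1.0281 = 1.068195900.
Deflate: 1.113150000 / 1.068195900 = 1.042084135.
Annualized real rate = 1.042084135^(1/2) − 1 = 2.08252% → 2.083%.

2.083%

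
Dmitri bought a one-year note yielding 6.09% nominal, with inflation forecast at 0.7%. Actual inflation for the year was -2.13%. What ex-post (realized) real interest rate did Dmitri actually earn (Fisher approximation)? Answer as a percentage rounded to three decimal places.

8.220%

Ex-post: 6.09% − (-2.13%) = 8.220%
So the realized real rate is 8.220%.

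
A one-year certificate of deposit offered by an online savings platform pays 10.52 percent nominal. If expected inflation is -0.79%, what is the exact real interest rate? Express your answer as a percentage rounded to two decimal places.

11.40%

1 + r = 1.10520 / 0.99210 = 1.114001
r = 1.114001 − 1 = 11.4001%, i.e. 11.40%.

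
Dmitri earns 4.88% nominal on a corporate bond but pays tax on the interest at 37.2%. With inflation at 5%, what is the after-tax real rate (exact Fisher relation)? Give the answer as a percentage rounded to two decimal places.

After-tax nominal return = 4.88% × (1 − 0.372) = 3.06464%.
1 + r = 1.0306464 / 1.05000 = 0.981568
After-tax real rate = 0.981568 − 1 → -1.84%.

-1.84%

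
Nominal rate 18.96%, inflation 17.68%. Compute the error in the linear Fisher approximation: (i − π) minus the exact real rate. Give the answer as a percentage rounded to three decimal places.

0.192%

Approximate: r ≈ 18.960% − 17.680% = 1.2800%
Exact: (1 + 0.1896)/(1 + 0.1768) − 1 = 1.0877%
Error = 1.2800% − 1.0877% = 0.1923% → 0.192%.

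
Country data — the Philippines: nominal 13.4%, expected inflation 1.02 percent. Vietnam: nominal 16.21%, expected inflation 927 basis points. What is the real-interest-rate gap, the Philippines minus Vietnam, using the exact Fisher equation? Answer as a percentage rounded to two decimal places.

5.90%

The Philippines: (1 + 0.1340)/(1 + 0.0102) − 1 = 12.2550%
Vietnam: (1 + 0.1621)/(1 + 0.0927) − 1 = 6.3512%
Differential = 12.2550% − 6.3512% = 5.9038% → 5.90%.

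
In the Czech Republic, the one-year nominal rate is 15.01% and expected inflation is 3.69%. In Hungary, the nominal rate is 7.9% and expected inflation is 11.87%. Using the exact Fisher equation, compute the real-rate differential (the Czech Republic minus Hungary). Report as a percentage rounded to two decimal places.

14.47%

The Czech Republic: (1 + 0.1501)/(1 + 0.0369) − 1 = 10.9172%
Hungary: (1 + 0.0790)/(1 + 0.1187) − 1 = -3.5488%
Differential = 10.9172% − (-3.5488%) = 14.4659% → 14.47%.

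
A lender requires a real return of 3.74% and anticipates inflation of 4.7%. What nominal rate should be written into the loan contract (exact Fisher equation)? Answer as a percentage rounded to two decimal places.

8.62%

(1 + i) = (1 + r)(1 + π) = 1.03740 × 1.04700 = 1.0861578
i = 1.0861578 − 1, so the required nominal rate is 8.62%.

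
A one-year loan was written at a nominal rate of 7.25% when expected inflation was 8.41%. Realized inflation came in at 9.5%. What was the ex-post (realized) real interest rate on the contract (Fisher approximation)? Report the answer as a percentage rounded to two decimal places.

-2.25%

Ex-post: 7.25% − 9.5% = -2.250%
So the realized real rate is -2.25%.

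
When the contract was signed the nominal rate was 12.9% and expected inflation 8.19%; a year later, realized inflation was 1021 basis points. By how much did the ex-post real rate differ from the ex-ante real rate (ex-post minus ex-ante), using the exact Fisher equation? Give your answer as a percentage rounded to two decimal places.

-1.91%

Ex-ante: (1 + 0.1290)/(1 + 0.0819) − 1 = 4.3535%
Ex-post: (1 + 0.1290)/(1 + 0.1021) − 1 = 2.4408%
Difference (ex-post − ex-ante) = -1.9127% → -1.91%.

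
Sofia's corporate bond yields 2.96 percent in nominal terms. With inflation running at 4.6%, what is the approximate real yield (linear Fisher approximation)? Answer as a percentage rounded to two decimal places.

-1.64%

r ≈ i − π = 2.96% − 4.6% = -1.64%.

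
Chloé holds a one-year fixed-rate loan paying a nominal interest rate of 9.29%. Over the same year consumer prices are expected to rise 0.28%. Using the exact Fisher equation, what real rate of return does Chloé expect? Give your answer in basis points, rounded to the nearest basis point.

By the Fisher equation, 1 + r = (1 + i)/(1 + π).
1 + r = 1.09290 / 1.00280 = 1.089848
r = 1.089848 − 1 = 8.9848%, i.e. 898 basis points.

898 basis points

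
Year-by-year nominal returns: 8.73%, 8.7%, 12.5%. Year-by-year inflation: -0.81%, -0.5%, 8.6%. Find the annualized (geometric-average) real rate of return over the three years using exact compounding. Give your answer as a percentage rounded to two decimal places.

7.45%

Nominal growth factor = 1.0873 × 1.0870 × 1.1250 = 1.32963199
Price-level growth factor = 0.9919 × 0.9950 × 1.0860 = 1.07181738
Real growth factor = 1.32963199 / 1.07181738 = 1.24053967
Annualized real rate = 1.24053967^(1/3) − 1 = 7.4493% → 7.45%.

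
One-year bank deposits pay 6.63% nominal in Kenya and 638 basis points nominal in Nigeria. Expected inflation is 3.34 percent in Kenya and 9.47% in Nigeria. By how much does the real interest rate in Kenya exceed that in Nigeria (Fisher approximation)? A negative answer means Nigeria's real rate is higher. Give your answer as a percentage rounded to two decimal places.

6.38%

Kenya: 6.63% − 3.34% = 3.290%
Nigeria: 6.38% − 9.47% = -3.090%
Differential = 6.380% → 6.38%.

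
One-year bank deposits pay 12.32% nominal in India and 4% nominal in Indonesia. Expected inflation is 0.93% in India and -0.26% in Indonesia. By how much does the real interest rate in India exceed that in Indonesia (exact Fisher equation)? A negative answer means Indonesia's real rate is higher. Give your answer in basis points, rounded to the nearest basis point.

701 basis points

India: (1 + 0.1232)/(1 + 0.0093) − 1 = 11.2850%
Indonesia: (1 + 0.0400)/(1 − 0.0026) − 1 = 4.2711%
Differential = 11.2850% − 4.2711% = 7.0139% → 701 basis points.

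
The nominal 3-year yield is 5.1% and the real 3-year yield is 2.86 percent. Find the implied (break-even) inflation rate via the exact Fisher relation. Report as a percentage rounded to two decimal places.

2.18%

(1 + π) = (1 + i)/(1 + r) = 1.05100 / 1.02860 = 1.021777
Break-even inflation = 1.021777 − 1 → 2.18%.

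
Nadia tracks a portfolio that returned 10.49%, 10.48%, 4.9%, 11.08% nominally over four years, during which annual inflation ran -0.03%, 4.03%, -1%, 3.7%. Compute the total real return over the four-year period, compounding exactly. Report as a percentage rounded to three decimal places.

33.222%

Compound the nominal returns: 1.1049 × 1.1048 × 1.0490 × 1.1108 = 1.422388.
Compound inflation: 0.9997 × 1.0403 × 0.9900 × 1.0370 = 1.067683.
Deflate: 1.422388 / 1.067683 = 1.332219.
Total real return = 1.332219 − 1 → 33.222%.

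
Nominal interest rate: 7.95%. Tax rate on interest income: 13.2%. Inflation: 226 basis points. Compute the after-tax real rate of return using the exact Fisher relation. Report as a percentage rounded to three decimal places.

4.538%

After-tax nominal return = 7.95% × (1 − 0.132) = 6.9006%.
1 + r = 1.069006 / 1.02260 = 1.045380
After-tax real rate = 1.045380 − 1 → 4.538%.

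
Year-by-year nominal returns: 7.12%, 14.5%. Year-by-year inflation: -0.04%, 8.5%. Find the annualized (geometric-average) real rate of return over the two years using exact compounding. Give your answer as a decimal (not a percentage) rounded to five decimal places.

0.06343

Nominal growth factor = 1.0712 × 1.1450 = 1.22652400
Price-level growth factor = 0.9996 × 1.0850 = 1.08456600
Real growth factor = 1.22652400 / 1.08456600 = 1.13088922
Annualized real rate = 1.13088922^(1/2) − 1 = 6.3433% → 0.06343.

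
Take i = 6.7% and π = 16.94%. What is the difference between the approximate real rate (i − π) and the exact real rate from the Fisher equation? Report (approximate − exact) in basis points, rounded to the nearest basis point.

-148 basis points

Approximate: r ≈ 6.700% − 16.940% = -10.2400%
Exact: (1 + 0.0670)/(1 + 0.1694) − 1 = -8.7566%
Error = -10.2400% − (-8.7566%) = -1.4834% → -148 basis points.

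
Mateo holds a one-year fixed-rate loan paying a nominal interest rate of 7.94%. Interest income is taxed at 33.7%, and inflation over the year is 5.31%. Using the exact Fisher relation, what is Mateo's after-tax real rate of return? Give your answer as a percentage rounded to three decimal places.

After-tax nominal return = 7.94% × (1 − 0.337) = 5.26422%.
1 + r = 1.0526422 / 1.05310 = 0.9995653
After-tax real rate = 0.9995653 − 1 → -0.043%.

-0.043%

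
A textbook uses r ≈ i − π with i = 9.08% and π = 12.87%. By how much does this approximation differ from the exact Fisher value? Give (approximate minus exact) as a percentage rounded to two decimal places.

Approximate: r ≈ 9.080% − 12.870% = -3.7900%
Exact: (1 + 0.0908)/(1 + 0.1287) − 1 = -3.3578%
Error = -3.7900% − (-3.3578%) = -0.4322% → -0.43%.

-0.43%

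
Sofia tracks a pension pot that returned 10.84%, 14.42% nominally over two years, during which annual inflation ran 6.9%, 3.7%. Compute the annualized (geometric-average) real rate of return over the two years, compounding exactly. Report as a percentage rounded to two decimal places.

Nominal growth factor = 1.1084 × 1.1442 = 1.26823128
Price-level growth factor = 1.0690 × 1.0370 = 1.10855300
Real growth factor = 1.26823128 / 1.10855300 = 1.14404208
Annualized real rate = 1.14404208^(1/2) − 1 = 6.9599% → 6.96%.

6.96%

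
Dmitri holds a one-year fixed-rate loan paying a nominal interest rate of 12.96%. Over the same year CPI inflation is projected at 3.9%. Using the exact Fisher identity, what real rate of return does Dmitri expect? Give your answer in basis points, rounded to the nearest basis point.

By the Fisher identity, 1 + r = (1 + i)/(1 + π).
1 + r = 1.12960 / 1.03900 = 1.087199
r = 1.087199 − 1 = 8.7199%, i.e. 872 basis points.

872 basis points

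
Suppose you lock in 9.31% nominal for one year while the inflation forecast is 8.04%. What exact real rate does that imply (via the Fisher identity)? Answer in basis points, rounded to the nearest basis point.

1 + r = 1.09310 / 1.08040 = 1.011755
r = 1.011755 − 1 = 1.1755%, i.e. 118 basis points.

118 basis points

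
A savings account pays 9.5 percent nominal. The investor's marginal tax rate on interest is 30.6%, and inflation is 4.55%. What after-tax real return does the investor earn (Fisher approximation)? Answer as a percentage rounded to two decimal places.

After-tax nominal return = 9.5% × (1 − 0.306) = 6.5930%.
r ≈ 6.5930% − 4.55% → 2.04%.

2.04%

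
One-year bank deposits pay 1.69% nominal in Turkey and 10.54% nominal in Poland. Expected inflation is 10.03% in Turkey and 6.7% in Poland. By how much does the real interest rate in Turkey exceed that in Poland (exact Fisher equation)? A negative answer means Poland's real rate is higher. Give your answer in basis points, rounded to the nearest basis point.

-1118 basis points

Turkey: (1 + 0.0169)/(1 + 0.1003) − 1 = -7.5798%
Poland: (1 + 0.1054)/(1 + 0.0670) − 1 = 3.5989%
Differential = -7.5798% − 3.5989% = -11.1786% → -1118 basis points.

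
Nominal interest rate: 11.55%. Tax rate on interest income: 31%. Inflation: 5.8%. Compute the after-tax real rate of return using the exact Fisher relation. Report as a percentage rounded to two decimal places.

After-tax nominal return = 11.55% × (1 − 0.31) = 7.9695%.
1 + r = 1.079695 / 1.05800 = 1.020506
After-tax real rate = 1.020506 − 1 → 2.05%.

2.05%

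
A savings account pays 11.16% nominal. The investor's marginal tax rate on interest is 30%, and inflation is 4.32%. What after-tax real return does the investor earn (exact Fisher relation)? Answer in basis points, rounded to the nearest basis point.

335 basis points

After-tax nominal return = 11.16% × (1 − 0.3) = 7.8120%.
1 + r = 1.07812 / 1.04320 = 1.033474
After-tax real rate = 1.033474 − 1 → 335 basis points.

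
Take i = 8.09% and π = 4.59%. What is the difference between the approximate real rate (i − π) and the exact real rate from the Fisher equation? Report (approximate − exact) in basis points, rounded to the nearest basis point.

Approximate: r ≈ 8.090% − 4.590% = 3.5000%
Exact: (1 + 0.0809)/(1 + 0.0459) − 1 = 3.3464%
Error = 3.5000% − 3.3464% = 0.1536% → 15 basis points.

15 basis points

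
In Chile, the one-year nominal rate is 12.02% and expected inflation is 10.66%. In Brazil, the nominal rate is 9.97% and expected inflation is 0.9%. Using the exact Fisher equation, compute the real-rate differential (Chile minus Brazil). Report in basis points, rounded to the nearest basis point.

Chile: (1 + 0.1202)/(1 + 0.1066) − 1 = 1.2290%
Brazil: (1 + 0.0997)/(1 + 0.0090) − 1 = 8.9891%
Differential = 1.2290% − 8.9891% = -7.7601% → -776 basis points.

-776 basis points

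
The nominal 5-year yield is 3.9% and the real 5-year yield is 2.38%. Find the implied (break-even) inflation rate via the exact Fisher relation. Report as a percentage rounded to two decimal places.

1.48%

(1 + π) = (1 + i)/(1 + r) = 1.03900 / 1.02380 = 1.014847
Break-even inflation = 1.014847 − 1 → 1.48%.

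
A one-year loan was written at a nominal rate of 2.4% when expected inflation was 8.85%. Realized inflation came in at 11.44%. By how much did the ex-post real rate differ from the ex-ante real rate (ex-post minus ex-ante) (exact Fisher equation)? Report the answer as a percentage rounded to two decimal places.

Ex-ante: (1 + 0.0240)/(1 + 0.0885) − 1 = -5.9256%
Ex-post: (1 + 0.0240)/(1 + 0.1144) − 1 = -8.1120%
Difference (ex-post − ex-ante) = -2.1864% → -2.19%.

-2.19%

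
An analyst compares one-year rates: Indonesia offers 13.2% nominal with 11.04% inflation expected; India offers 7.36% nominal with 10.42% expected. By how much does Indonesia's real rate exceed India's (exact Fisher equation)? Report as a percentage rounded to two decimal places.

Indonesia: (1 + 0.1320)/(1 + 0.1104) − 1 = 1.9452%
India: (1 + 0.0736)/(1 + 0.1042) − 1 = -2.7712%
Differential = 1.9452% − (-2.7712%) = 4.7165% → 4.72%.

4.72%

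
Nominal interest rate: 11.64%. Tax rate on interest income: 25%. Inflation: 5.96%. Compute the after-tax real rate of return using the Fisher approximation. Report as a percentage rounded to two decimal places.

2.77%

After-tax nominal return = 11.64% × (1 − 0.25) = 8.7300%.
r ≈ 8.7300% − 5.96% → 2.77%.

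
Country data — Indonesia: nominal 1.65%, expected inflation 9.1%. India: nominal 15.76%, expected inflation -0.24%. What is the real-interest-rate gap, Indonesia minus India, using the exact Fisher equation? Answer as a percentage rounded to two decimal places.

-22.87%

Indonesia: (1 + 0.0165)/(1 + 0.0910) − 1 = -6.8286%
India: (1 + 0.1576)/(1 − 0.0024) − 1 = 16.0385%
Differential = -6.8286% − 16.0385% = -22.8671% → -22.87%.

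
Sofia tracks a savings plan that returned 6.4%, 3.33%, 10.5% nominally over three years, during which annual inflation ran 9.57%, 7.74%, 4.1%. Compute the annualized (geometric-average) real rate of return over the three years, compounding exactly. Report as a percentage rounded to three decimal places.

Nominal growth factor = 1.0640 × 1.0333 × 1.1050 = 1.21487148
Price-level growth factor = 1.0957 × 1.0774 × 1.0410 = 1.22890797
Real growth factor = 1.21487148 / 1.22890797 = 0.98857807
Annualized real rate = 0.98857807^(1/3) − 1 = -0.3822% → -0.382%.

-0.382%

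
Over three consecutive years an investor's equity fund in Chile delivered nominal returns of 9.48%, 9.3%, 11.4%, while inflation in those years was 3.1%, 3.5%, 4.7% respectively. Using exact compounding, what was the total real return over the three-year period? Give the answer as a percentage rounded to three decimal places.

19.315%

Compound the nominal returns: 1.0948 × 1.0930 × 1.1140 = 1.333031.
Compound inflation: 1.0310 × 1.0350 × 1.0470 = 1.117238.
Deflate: 1.333031 / 1.117238 = 1.193148.
Total real return = 1.193148 − 1 → 19.315%.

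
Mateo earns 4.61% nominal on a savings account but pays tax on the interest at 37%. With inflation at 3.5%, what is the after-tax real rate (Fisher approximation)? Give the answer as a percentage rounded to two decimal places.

After-tax nominal return = 4.61% × (1 − 0.37) = 2.9043%.
r ≈ 2.9043% − 3.5% → -0.60%.

-0.60%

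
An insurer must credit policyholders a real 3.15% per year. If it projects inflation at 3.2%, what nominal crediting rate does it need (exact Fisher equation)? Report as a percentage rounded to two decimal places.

6.45%

(1 + i) = (1 + r)(1 + π) = 1.03150 × 1.03200 = 1.064508
i = 1.064508 − 1, so the required nominal rate is 6.45%.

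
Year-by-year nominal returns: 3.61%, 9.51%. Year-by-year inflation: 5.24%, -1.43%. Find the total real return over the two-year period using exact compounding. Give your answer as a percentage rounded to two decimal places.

9.38%

Nominal growth factor = 1.0361 × 1.0951 = 1.134633
Price-level growth factor = 1.0524 × 0.9857 = 1.037351
Real growth factor = 1.134633 / 1.037351 = 1.093780
Total real return = 1.093780 − 1 → 9.38%.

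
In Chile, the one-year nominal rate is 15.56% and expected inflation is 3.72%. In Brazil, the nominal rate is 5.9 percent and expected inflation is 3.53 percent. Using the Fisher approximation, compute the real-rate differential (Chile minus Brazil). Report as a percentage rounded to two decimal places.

Chile: 15.56% − 3.72% = 11.840%
Brazil: 5.9% − 3.53% = 2.370%
Differential = 9.470% → 9.47%.

9.47%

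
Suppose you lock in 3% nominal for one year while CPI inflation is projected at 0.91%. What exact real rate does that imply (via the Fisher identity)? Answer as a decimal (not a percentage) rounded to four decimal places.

0.0207

By the Fisher identity, 1 + r = (1 + i)/(1 + π).
1 + r = 1.03000 / 1.00910 = 1.020712
r = 1.020712 − 1 = 2.0712%, i.e. 0.0207.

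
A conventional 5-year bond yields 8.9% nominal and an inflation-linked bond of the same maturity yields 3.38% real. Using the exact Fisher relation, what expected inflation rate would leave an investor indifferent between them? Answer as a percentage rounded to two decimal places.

(1 + π) = (1 + i)/(1 + r) = 1.08900 / 1.03380 = 1.053395
Break-even inflation = 1.053395 − 1 → 5.34%.

5.34%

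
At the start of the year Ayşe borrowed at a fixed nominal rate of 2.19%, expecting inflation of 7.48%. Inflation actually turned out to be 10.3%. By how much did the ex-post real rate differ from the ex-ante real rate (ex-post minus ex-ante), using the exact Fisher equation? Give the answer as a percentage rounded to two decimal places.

-2.43%

Ex-ante: (1 + 0.0219)/(1 + 0.0748) − 1 = -4.9218%
Ex-post: (1 + 0.0219)/(1 + 0.1030) − 1 = -7.3527%
Difference (ex-post − ex-ante) = -2.4308% → -2.43%.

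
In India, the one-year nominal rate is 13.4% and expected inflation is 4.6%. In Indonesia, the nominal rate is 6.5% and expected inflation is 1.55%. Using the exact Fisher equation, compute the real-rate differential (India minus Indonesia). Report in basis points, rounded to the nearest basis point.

354 basis points

India: (1 + 0.1340)/(1 + 0.0460) − 1 = 8.4130%
Indonesia: (1 + 0.0650)/(1 + 0.0155) − 1 = 4.8744%
Differential = 8.4130% − 4.8744% = 3.5386% → 354 basis points.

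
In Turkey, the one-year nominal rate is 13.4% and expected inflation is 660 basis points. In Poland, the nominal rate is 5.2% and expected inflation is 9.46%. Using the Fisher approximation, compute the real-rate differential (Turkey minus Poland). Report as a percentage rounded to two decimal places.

11.06%

Turkey: 13.4% − 6.6% = 6.800%
Poland: 5.2% − 9.46% = -4.260%
Differential = 11.060% → 11.06%.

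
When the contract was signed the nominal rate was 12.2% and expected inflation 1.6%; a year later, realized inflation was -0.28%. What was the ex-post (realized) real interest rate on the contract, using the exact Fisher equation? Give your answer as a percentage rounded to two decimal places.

12.52%

Ex-post: (1 + 0.1220)/(1 − 0.0028) − 1 = 12.51504%
So the realized real rate is 12.52%.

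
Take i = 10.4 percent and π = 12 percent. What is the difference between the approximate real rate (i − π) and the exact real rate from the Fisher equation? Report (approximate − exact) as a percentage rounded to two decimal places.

Approximate: r ≈ 10.400% − 12.000% = -1.6000%
Exact: (1 + 0.1040)/(1 + 0.1200) − 1 = -1.4286%
Error = -1.6000% − (-1.4286%) = -0.1714% → -0.17%.

-0.17%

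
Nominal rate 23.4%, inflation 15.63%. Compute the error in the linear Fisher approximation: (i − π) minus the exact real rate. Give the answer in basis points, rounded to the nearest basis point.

105 basis points

Approximate: r ≈ 23.400% − 15.630% = 7.7700%
Exact: (1 + 0.2340)/(1 + 0.1563) − 1 = 6.7197%
Error = 7.7700% − 6.7197% = 1.0503% → 105 basis points.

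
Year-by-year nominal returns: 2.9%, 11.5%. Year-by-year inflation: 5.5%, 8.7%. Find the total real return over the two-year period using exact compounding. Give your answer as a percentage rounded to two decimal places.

0.05%

Nominal growth factor = 1.0290 × 1.1150 = 1.147335
Price-level growth factor = 1.0550 × 1.0870 = 1.146785
Real growth factor = 1.147335 / 1.146785 = 1.000480
Total real return = 1.000480 − 1 → 0.05%.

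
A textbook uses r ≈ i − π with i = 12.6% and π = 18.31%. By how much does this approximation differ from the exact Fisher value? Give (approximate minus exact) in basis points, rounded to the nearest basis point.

Approximate: r ≈ 12.600% − 18.310% = -5.7100%
Exact: (1 + 0.1260)/(1 + 0.1831) − 1 = -4.8263%
Error = -5.7100% − (-4.8263%) = -0.8837% → -88 basis points.

-88 basis points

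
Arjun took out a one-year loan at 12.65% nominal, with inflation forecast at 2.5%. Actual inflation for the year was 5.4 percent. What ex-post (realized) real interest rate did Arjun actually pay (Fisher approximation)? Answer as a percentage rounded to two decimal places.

7.25%

Ex-post: 12.65% − 5.4% = 7.250%
So the realized real rate is 7.25%.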